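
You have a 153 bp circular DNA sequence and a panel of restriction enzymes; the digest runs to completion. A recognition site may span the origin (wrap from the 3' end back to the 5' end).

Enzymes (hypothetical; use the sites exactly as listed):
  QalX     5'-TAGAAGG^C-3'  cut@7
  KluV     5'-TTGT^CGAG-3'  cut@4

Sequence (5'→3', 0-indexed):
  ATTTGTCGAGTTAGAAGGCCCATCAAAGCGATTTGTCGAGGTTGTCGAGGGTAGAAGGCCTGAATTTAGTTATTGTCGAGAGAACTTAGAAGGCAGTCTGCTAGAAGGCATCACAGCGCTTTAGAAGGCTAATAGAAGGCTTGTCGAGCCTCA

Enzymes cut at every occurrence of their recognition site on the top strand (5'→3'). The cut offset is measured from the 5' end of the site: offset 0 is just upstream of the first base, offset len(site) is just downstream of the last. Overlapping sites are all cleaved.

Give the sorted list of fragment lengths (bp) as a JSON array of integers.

Per-enzyme occurrences:
  QalX (TAGAAGGC, off=7): starts [11, 51, 86, 101, 121, 132] → cuts [18, 58, 93, 108, 128, 139]
  KluV (TTGTCGAG, off=4): starts [2, 32, 41, 72, 140] → cuts [6, 36, 45, 76, 144]

All cut coordinates (distinct, sorted): [6, 18, 36, 45, 58, 76, 93, 108, 128, 139, 144]

Fragments:
  6→18: 12 bp
  18→36: 18 bp
  36→45: 9 bp
  45→58: 13 bp
  58→76: 18 bp
  76→93: 17 bp
  93→108: 15 bp
  108→128: 20 bp
  128→139: 11 bp
  139→144: 5 bp
  144→6 (wrap): 153-144+6 = 15 bp

[5,9,11,12,13,15,15,17,18,18,20]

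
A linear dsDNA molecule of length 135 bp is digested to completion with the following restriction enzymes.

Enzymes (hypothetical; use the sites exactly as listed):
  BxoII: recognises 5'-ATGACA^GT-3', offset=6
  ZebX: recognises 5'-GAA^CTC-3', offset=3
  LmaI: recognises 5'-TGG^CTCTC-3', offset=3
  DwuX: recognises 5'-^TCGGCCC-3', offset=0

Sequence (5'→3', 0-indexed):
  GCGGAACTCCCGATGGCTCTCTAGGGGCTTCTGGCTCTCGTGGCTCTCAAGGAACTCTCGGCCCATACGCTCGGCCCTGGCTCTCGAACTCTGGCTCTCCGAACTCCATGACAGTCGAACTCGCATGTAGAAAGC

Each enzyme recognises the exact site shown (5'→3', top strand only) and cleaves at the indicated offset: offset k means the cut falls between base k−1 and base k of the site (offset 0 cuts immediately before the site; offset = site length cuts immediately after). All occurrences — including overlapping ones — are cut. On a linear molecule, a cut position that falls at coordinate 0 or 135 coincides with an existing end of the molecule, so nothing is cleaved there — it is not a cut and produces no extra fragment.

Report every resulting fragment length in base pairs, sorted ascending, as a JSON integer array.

[3,6,6,6,8,9,9,10,10,10,11,13,16,18]

Per-enzyme occurrences:
  BxoII ATGACAGT/6: at [107] ⇒ [113]
  ZebX GAACTC/3: at [3, 51, 85, 100, 116] ⇒ [6, 54, 88, 103, 119]
  LmaI TGGCTCTC/3: at [13, 31, 40, 77, 91] ⇒ [16, 34, 43, 80, 94]
  DwuX TCGGCCC/0: at [57, 70] ⇒ [57, 70]

All cut coordinates (distinct, sorted): [6, 16, 34, 43, 54, 57, 70, 80, 88, 94, 103, 113, 119]

Fragments:
  [0,6): 6 bp
  [6,16): 10 bp
  [16,34): 18 bp
  [34,43): 9 bp
  [43,54): 11 bp
  [54,57): 3 bp
  [57,70): 13 bp
  [70,80): 10 bp
  [80,88): 8 bp
  [88,94): 6 bp
  [94,103): 9 bp
  [103,113): 10 bp
  [113,119): 6 bp
  [119,135): 16 bp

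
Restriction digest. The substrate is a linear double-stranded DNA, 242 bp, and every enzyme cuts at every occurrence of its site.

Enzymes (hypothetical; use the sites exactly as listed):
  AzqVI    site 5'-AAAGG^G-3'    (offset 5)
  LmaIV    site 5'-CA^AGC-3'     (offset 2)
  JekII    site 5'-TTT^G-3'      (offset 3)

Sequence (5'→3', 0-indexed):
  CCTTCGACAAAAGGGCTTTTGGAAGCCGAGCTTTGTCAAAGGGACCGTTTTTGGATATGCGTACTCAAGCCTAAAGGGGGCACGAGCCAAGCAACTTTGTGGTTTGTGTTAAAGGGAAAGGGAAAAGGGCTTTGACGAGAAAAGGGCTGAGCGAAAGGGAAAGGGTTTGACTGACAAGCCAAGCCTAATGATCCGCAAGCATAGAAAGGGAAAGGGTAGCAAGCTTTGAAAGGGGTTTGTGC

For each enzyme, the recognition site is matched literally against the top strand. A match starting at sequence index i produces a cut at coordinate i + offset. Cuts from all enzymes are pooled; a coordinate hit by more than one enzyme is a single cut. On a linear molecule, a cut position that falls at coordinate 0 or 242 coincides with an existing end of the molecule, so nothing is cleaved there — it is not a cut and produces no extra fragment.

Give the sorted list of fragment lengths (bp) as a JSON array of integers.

Per-enzyme occurrences:
  AzqVI (AAAGGG, off=5): starts [9, 37, 72, 110, 116, 123, 140, 153, 159, 204, 210, 228] → cuts [14, 42, 77, 115, 121, 128, 145, 158, 164, 209, 215, 233]
  LmaIV (CAAGC, off=2): starts [65, 87, 174, 179, 195, 219] → cuts [67, 89, 176, 181, 197, 221]
  JekII (TTTG, off=3): starts [17, 31, 49, 95, 102, 130, 165, 224, 235] → cuts [20, 34, 52, 98, 105, 133, 168, 227, 238]

All cut coordinates (distinct, sorted): [14, 20, 34, 42, 52, 67, 77, 89, 98, 105, 115, 121, 128, 133, 145, 158, 164, 168, 176, 181, 197, 209, 215, 221, 227, 233, 238]

Fragments:
  [0,14): 14 bp
  [14,20): 6 bp
  [20,34): 14 bp
  [34,42): 8 bp
  [42,52): 10 bp
  [52,67): 15 bp
  [67,77): 10 bp
  [77,89): 12 bp
  [89,98): 9 bp
  [98,105): 7 bp
  [105,115): 10 bp
  [115,121): 6 bp
  [121,128): 7 bp
  [128,133): 5 bp
  [133,145): 12 bp
  [145,158): 13 bp
  [158,164): 6 bp
  [164,168): 4 bp
  [168,176): 8 bp
  [176,181): 5 bp
  [181,197): 16 bp
  [197,209): 12 bp
  [209,215): 6 bp
  [215,221): 6 bp
  [221,227): 6 bp
  [227,233): 6 bp
  [233,238): 5 bp
  [238,242): 4 bp

[4,4,5,5,5,6,6,6,6,6,6,6,7,7,8,8,9,10,10,10,12,12,12,13,14,14,15,16]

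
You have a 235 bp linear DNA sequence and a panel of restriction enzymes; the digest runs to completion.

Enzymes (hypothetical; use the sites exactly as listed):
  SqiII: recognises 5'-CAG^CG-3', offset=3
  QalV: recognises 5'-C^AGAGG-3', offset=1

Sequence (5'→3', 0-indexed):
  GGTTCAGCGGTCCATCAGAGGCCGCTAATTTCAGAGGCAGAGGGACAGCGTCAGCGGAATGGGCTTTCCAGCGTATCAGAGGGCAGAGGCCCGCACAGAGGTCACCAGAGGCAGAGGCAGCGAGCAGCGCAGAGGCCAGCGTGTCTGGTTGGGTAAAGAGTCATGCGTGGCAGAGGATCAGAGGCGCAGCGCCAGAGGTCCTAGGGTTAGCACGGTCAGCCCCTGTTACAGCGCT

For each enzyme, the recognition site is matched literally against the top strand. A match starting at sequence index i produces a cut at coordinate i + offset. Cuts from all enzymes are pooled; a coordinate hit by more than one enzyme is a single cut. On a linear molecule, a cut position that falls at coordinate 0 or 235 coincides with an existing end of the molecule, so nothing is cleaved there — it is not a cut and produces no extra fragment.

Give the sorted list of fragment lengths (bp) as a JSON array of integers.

Site scan:
  SqiII (CAGCG, off=3): starts [4, 45, 51, 68, 117, 124, 136, 186, 228] → cuts [7, 48, 54, 71, 120, 127, 139, 189, 231]
  QalV (CAGAGG, off=1): starts [15, 31, 37, 76, 83, 95, 105, 111, 129, 170, 178, 192] → cuts [16, 32, 38, 77, 84, 96, 106, 112, 130, 171, 179, 193]

Pooled cuts: [7, 16, 32, 38, 48, 54, 71, 77, 84, 96, 106, 112, 120, 127, 130, 139, 171, 179, 189, 193, 231]

Fragments:
  [0,7): 7 bp
  [7,16): 9 bp
  [16,32): 16 bp
  [32,38): 6 bp
  [38,48): 10 bp
  [48,54): 6 bp
  [54,71): 17 bp
  [71,77): 6 bp
  [77,84): 7 bp
  [84,96): 12 bp
  [96,106): 10 bp
  [106,112): 6 bp
  [112,120): 8 bp
  [120,127): 7 bp
  [127,130): 3 bp
  [130,139): 9 bp
  [139,171): 32 bp
  [171,179): 8 bp
  [179,189): 10 bp
  [189,193): 4 bp
  [193,231): 38 bp
  [231,235): 4 bp

[3,4,4,6,6,6,6,7,7,7,8,8,9,9,10,10,10,12,16,17,32,38]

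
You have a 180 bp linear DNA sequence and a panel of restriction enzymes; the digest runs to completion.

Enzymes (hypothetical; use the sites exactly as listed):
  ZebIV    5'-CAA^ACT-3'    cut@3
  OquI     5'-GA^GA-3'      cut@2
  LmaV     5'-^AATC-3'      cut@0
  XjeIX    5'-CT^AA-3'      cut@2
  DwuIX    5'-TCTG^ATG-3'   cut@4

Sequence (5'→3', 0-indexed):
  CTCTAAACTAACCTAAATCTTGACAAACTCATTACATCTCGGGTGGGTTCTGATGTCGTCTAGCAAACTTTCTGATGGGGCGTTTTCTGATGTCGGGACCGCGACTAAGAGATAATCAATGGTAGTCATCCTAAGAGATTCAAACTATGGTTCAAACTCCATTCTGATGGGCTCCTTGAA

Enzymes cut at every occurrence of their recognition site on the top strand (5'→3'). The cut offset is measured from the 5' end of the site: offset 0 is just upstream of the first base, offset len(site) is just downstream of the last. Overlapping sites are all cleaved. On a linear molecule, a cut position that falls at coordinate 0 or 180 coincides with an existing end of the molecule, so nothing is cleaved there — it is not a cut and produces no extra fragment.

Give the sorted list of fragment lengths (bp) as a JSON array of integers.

Per-enzyme occurrences:
  ZebIV CAAACT/3: at [23, 63, 140, 152] ⇒ [26, 66, 143, 155]
  OquI GAGA/2: at [108, 134] ⇒ [110, 136]
  LmaV AATC/0: at [15, 113] ⇒ [15, 113]
  XjeIX CTAA/2: at [2, 7, 12, 104, 130] ⇒ [4, 9, 14, 106, 132]
  DwuIX TCTGATG/4: at [48, 70, 85, 162] ⇒ [52, 74, 89, 166]

Pooled cuts: [4, 9, 14, 15, 26, 52, 66, 74, 89, 106, 110, 113, 132, 136, 143, 155, 166]

Fragments:
  [0,4): 4 bp
  [4,9): 5 bp
  [9,14): 5 bp
  [14,15): 1 bp
  [15,26): 11 bp
  [26,52): 26 bp
  [52,66): 14 bp
  [66,74): 8 bp
  [74,89): 15 bp
  [89,106): 17 bp
  [106,110): 4 bp
  [110,113): 3 bp
  [113,132): 19 bp
  [132,136): 4 bp
  [136,143): 7 bp
  [143,155): 12 bp
  [155,166): 11 bp
  [166,180): 14 bp

[1,3,4,4,4,5,5,7,8,11,11,12,14,14,15,17,19,26]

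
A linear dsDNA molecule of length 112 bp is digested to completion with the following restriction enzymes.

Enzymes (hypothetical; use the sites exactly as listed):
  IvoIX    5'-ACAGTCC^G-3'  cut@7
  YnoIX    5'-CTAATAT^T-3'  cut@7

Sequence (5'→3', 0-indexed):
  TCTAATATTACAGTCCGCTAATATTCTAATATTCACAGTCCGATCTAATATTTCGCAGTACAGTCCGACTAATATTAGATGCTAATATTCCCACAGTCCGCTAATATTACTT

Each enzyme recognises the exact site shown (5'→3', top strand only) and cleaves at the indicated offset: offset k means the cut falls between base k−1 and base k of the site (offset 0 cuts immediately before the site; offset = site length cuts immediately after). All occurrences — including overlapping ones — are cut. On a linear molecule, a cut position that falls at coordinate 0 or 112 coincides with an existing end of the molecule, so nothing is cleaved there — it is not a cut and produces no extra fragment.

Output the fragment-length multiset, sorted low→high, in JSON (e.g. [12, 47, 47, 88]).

[5,8,8,8,8,8,9,9,10,11,13,15]

Scan for sites:
  IvoIX (ACAGTCCG, off=7): starts [9, 34, 59, 92] → cuts [16, 41, 66, 99]
  YnoIX (CTAATATT, off=7): starts [1, 17, 25, 44, 68, 81, 100] → cuts [8, 24, 32, 51, 75, 88, 107]

Pooled cuts: [8, 16, 24, 32, 41, 51, 66, 75, 88, 99, 107]

Fragments:
  [0,8): 8 bp
  [8,16): 8 bp
  [16,24): 8 bp
  [24,32): 8 bp
  [32,41): 9 bp
  [41,51): 10 bp
  [51,66): 15 bp
  [66,75): 9 bp
  [75,88): 13 bp
  [88,99): 11 bp
  [99,107): 8 bp
  [107,112): 5 bp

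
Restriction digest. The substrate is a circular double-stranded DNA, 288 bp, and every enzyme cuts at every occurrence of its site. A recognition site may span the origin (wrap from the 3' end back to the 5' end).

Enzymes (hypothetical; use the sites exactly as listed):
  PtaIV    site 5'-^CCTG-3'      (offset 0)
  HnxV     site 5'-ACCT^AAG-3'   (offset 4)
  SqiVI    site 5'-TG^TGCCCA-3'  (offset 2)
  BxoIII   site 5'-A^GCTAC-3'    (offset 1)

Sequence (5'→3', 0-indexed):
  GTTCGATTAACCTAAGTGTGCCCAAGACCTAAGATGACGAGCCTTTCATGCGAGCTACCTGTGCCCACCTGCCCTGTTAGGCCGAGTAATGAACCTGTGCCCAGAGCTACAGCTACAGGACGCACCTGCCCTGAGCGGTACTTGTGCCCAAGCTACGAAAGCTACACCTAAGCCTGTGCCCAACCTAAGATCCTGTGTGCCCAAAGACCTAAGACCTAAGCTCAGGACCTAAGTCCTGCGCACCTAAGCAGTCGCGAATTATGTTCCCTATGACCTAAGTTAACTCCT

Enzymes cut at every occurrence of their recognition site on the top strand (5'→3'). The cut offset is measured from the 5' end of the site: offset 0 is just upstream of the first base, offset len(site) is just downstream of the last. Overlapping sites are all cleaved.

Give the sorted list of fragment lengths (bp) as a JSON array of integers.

Per-enzyme occurrences:
  PtaIV CCTG/0: at [57, 67, 72, 93, 124, 129, 172, 191, 234, 285] ⇒ [57, 67, 72, 93, 124, 129, 172, 191, 234, 285]
  HnxV ACCTAAG/4: at [9, 26, 165, 182, 206, 213, 226, 241, 272] ⇒ [13, 30, 169, 186, 210, 217, 230, 245, 276]
  SqiVI TGTGCCCA/2: at [16, 59, 95, 142, 174, 195] ⇒ [18, 61, 97, 144, 176, 197]
  BxoIII AGCTAC/1: at [52, 104, 110, 150, 159] ⇒ [53, 105, 111, 151, 160]

Pooled cuts: [13, 18, 30, 53, 57, 61, 67, 72, 93, 97, 105, 111, 124, 129, 144, 151, 160, 169, 172, 176, 186, 191, 197, 210, 217, 230, 234, 245, 276, 285]

Fragments:
  13→18: 5 bp
  18→30: 12 bp
  30→53: 23 bp
  53→57: 4 bp
  57→61: 4 bp
  61→67: 6 bp
  67→72: 5 bp
  72→93: 21 bp
  93→97: 4 bp
  97→105: 8 bp
  105→111: 6 bp
  111→124: 13 bp
  124→129: 5 bp
  129→144: 15 bp
  144→151: 7 bp
  151→160: 9 bp
  160→169: 9 bp
  169→172: 3 bp
  172→176: 4 bp
  176→186: 10 bp
  186→191: 5 bp
  191→197: 6 bp
  197→210: 13 bp
  210→217: 7 bp
  217→230: 13 bp
  230→234: 4 bp
  234→245: 11 bp
  245→276: 31 bp
  276→285: 9 bp
  285→13 (wrap): 288-285+13 = 16 bp

[3,4,4,4,4,4,5,5,5,5,6,6,6,7,7,8,9,9,9,10,11,12,13,13,13,15,16,21,23,31]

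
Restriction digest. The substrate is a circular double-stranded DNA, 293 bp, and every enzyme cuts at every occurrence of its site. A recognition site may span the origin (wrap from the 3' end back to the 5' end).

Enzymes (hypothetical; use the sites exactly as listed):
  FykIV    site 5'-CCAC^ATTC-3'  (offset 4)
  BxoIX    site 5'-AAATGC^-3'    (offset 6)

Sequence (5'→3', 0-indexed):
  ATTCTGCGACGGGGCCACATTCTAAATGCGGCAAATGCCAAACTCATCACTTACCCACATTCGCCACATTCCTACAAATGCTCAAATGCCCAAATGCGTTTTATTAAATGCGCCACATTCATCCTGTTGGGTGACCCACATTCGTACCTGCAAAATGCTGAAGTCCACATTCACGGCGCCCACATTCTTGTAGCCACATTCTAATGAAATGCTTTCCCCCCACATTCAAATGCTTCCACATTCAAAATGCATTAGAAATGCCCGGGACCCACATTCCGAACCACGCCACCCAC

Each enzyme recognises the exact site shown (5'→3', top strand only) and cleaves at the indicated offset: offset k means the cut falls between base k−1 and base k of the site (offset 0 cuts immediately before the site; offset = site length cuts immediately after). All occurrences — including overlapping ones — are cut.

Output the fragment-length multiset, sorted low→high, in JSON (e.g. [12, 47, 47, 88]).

Site scan:
  FykIV CCACATTC/4: at [14, 54, 63, 112, 135, 164, 179, 193, 219, 235, 268, 289] ⇒ [0, 18, 58, 67, 116, 139, 168, 183, 197, 223, 239, 272]
  BxoIX AAATGC/6: at [23, 32, 75, 83, 91, 105, 152, 206, 227, 244, 255] ⇒ [29, 38, 81, 89, 97, 111, 158, 212, 233, 250, 261]

Pooled cuts: [0, 18, 29, 38, 58, 67, 81, 89, 97, 111, 116, 139, 158, 168, 183, 197, 212, 223, 233, 239, 250, 261, 272]

Fragments:
  0→18: 18 bp
  18→29: 11 bp
  29→38: 9 bp
  38→58: 20 bp
  58→67: 9 bp
  67→81: 14 bp
  81→89: 8 bp
  89→97: 8 bp
  97→111: 14 bp
  111→116: 5 bp
  116→139: 23 bp
  139→158: 19 bp
  158→168: 10 bp
  168→183: 15 bp
  183→197: 14 bp
  197→212: 15 bp
  212→223: 11 bp
  223→233: 10 bp
  233→239: 6 bp
  239→250: 11 bp
  250→261: 11 bp
  261→272: 11 bp
  272→0 (wrap): 293-272+0 = 21 bp

[5,6,8,8,9,9,10,10,11,11,11,11,11,14,14,14,15,15,18,19,20,21,23]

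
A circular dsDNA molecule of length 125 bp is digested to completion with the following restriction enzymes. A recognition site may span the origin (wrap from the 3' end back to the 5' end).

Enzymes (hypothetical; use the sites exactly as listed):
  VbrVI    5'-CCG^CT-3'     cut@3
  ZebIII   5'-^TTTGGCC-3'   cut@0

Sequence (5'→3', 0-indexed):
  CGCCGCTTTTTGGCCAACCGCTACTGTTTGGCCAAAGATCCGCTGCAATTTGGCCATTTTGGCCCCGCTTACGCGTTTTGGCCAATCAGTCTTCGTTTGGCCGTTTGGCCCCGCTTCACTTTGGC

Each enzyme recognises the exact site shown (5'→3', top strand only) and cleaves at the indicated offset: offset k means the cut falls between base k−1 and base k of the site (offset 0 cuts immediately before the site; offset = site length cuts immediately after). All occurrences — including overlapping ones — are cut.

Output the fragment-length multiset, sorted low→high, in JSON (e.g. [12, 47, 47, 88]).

Scan for sites:
  VbrVI (CCGCT, off=3): starts [2, 17, 39, 64, 110] → cuts [5, 20, 42, 67, 113]
  ZebIII (TTTGGCC, off=0): starts [8, 26, 48, 57, 76, 95, 103, 119] → cuts [8, 26, 48, 57, 76, 95, 103, 119]

Pooled cuts: [5, 8, 20, 26, 42, 48, 57, 67, 76, 95, 103, 113, 119]

Fragments:
  5→8: 3 bp
  8→20: 12 bp
  20→26: 6 bp
  26→42: 16 bp
  42→48: 6 bp
  48→57: 9 bp
  57→67: 10 bp
  67→76: 9 bp
  76→95: 19 bp
  95→103: 8 bp
  103→113: 10 bp
  113→119: 6 bp
  119→5 (wrap): 125-119+5 = 11 bp

[3,6,6,6,8,9,9,10,10,11,12,16,19]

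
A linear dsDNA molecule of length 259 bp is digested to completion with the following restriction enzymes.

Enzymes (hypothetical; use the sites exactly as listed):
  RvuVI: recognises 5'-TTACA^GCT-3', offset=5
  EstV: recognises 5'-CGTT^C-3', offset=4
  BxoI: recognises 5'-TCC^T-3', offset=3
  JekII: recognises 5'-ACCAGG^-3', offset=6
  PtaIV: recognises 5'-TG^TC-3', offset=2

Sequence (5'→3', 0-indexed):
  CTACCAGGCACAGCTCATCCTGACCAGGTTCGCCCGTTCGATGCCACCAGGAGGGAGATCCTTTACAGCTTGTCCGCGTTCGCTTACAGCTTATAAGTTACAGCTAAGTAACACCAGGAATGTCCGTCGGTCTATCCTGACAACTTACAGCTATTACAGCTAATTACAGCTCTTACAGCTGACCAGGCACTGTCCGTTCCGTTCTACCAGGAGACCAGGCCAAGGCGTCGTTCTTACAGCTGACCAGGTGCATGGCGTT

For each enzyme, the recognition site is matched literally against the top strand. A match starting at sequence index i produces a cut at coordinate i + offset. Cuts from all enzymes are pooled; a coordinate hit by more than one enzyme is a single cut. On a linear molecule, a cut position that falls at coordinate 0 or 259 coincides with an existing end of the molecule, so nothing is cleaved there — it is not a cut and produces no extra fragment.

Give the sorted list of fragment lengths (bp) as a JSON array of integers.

Per-enzyme occurrences:
  RvuVI TTACAGCT/5: at [62, 83, 97, 144, 153, 163, 172, 233] ⇒ [67, 88, 102, 149, 158, 168, 177, 238]
  EstV CGTTC/4: at [34, 76, 194, 199, 228] ⇒ [38, 80, 198, 203, 232]
  BxoI TCCT/3: at [17, 58, 134] ⇒ [20, 61, 137]
  JekII ACCAGG/6: at [2, 22, 45, 112, 181, 205, 213, 242] ⇒ [8, 28, 51, 118, 187, 211, 219, 248]
  PtaIV TGTC/2: at [70, 120, 190] ⇒ [72, 122, 192]

Pooled cuts: [8, 20, 28, 38, 51, 61, 67, 72, 80, 88, 102, 118, 122, 137, 149, 158, 168, 177, 187, 192, 198, 203, 211, 219, 232, 238, 248]

Fragment lengths:
  [0,8): 8 bp
  [8,20): 12 bp
  [20,28): 8 bp
  [28,38): 10 bp
  [38,51): 13 bp
  [51,61): 10 bp
  [61,67): 6 bp
  [67,72): 5 bp
  [72,80): 8 bp
  [80,88): 8 bp
  [88,102): 14 bp
  [102,118): 16 bp
  [118,122): 4 bp
  [122,137): 15 bp
  [137,149): 12 bp
  [149,158): 9 bp
  [158,168): 10 bp
  [168,177): 9 bp
  [177,187): 10 bp
  [187,192): 5 bp
  [192,198): 6 bp
  [198,203): 5 bp
  [203,211): 8 bp
  [211,219): 8 bp
  [219,232): 13 bp
  [232,238): 6 bp
  [238,248): 10 bp
  [248,259): 11 bp

[4,5,5,5,6,6,6,8,8,8,8,8,8,9,9,10,10,10,10,10,11,12,12,13,13,14,15,16]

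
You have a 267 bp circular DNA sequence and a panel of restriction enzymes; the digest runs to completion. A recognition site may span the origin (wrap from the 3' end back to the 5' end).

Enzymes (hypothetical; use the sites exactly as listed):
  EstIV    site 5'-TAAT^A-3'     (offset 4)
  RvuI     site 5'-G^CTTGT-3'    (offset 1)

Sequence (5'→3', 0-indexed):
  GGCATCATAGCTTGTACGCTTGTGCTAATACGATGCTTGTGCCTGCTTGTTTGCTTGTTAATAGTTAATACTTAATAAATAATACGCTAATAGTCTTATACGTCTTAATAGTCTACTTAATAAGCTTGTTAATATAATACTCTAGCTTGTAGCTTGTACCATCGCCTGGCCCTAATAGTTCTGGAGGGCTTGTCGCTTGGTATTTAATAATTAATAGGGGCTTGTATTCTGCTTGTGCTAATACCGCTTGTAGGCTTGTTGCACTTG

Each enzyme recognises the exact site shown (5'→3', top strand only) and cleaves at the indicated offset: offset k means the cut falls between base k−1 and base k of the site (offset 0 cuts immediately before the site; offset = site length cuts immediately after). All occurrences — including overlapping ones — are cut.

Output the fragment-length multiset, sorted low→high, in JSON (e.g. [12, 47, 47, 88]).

Scan for sites:
  EstIV (TAATA, off=4): starts [25, 58, 65, 72, 79, 87, 105, 117, 129, 134, 172, 204, 211, 238] → cuts [29, 62, 69, 76, 83, 91, 109, 121, 133, 138, 176, 208, 215, 242]
  RvuI (GCTTGT, off=1): starts [9, 17, 34, 44, 52, 123, 144, 151, 187, 219, 230, 245, 253] → cuts [10, 18, 35, 45, 53, 124, 145, 152, 188, 220, 231, 246, 254]

All cut coordinates (distinct, sorted): [10, 18, 29, 35, 45, 53, 62, 69, 76, 83, 91, 109, 121, 124, 133, 138, 145, 152, 176, 188, 208, 215, 220, 231, 242, 246, 254]

Fragments:
  10→18: 8 bp
  18→29: 11 bp
  29→35: 6 bp
  35→45: 10 bp
  45→53: 8 bp
  53→62: 9 bp
  62→69: 7 bp
  69→76: 7 bp
  76→83: 7 bp
  83→91: 8 bp
  91→109: 18 bp
  109→121: 12 bp
  121→124: 3 bp
  124→133: 9 bp
  133→138: 5 bp
  138→145: 7 bp
  145→152: 7 bp
  152→176: 24 bp
  176→188: 12 bp
  188→208: 20 bp
  208→215: 7 bp
  215→220: 5 bp
  220→231: 11 bp
  231→242: 11 bp
  242→246: 4 bp
  246→254: 8 bp
  254→10 (wrap): 267-254+10 = 23 bp

[3,4,5,5,6,7,7,7,7,7,7,8,8,8,8,9,9,10,11,11,11,12,12,18,20,23,24]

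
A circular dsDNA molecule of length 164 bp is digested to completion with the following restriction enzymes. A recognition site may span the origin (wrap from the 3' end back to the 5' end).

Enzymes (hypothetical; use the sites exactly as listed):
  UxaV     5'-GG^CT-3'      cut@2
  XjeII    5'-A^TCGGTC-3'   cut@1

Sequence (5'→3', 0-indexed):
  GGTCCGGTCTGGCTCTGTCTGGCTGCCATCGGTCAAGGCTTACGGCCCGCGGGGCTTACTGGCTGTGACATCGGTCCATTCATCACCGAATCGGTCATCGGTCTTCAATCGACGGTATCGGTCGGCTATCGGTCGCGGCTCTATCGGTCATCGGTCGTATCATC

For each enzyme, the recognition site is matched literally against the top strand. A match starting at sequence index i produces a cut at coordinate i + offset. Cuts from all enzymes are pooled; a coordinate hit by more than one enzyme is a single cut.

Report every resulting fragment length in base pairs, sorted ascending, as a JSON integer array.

[3,5,6,7,7,8,8,8,10,10,10,12,14,16,20,20]

Site scan:
  UxaV GGCT/2: at [10, 20, 36, 52, 60, 123, 136] ⇒ [12, 22, 38, 54, 62, 125, 138]
  XjeII ATCGGTC/1: at [27, 69, 89, 96, 116, 127, 142, 149, 161] ⇒ [28, 70, 90, 97, 117, 128, 143, 150, 162]

Pooled cuts: [12, 22, 28, 38, 54, 62, 70, 90, 97, 117, 125, 128, 138, 143, 150, 162]

Fragment lengths:
  12→22: 10 bp
  22→28: 6 bp
  28→38: 10 bp
  38→54: 16 bp
  54→62: 8 bp
  62→70: 8 bp
  70→90: 20 bp
  90→97: 7 bp
  97→117: 20 bp
  117→125: 8 bp
  125→128: 3 bp
  128→138: 10 bp
  138→143: 5 bp
  143→150: 7 bp
  150→162: 12 bp
  162→12 (wrap): 164-162+12 = 14 bp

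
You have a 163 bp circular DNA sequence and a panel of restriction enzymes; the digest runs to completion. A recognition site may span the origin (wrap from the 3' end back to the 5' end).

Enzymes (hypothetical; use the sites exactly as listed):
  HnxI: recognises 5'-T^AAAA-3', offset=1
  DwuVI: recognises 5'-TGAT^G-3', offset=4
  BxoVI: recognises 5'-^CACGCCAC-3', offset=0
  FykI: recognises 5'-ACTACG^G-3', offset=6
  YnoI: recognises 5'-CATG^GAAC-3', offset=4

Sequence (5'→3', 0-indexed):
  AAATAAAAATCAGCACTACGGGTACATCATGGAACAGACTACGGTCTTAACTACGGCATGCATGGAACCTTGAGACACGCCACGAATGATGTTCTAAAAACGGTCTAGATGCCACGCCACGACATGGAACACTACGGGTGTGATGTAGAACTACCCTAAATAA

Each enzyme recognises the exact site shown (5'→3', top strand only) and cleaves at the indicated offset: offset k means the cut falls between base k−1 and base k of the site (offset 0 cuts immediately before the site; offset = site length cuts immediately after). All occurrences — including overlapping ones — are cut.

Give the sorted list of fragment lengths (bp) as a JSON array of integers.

Site scan:
  HnxI TAAAA/1: at [3, 94, 160] ⇒ [4, 95, 161]
  DwuVI TGATG/4: at [86, 140] ⇒ [90, 144]
  BxoVI CACGCCAC/0: at [75, 112] ⇒ [75, 112]
  FykI ACTACGG/6: at [14, 37, 49, 130] ⇒ [20, 43, 55, 136]
  YnoI CATGGAAC/4: at [27, 60, 122] ⇒ [31, 64, 126]

All cut coordinates (distinct, sorted): [4, 20, 31, 43, 55, 64, 75, 90, 95, 112, 126, 136, 144, 161]

Fragments:
  4→20: 16 bp
  20→31: 11 bp
  31→43: 12 bp
  43→55: 12 bp
  55→64: 9 bp
  64→75: 11 bp
  75→90: 15 bp
  90→95: 5 bp
  95→112: 17 bp
  112→126: 14 bp
  126→136: 10 bp
  136→144: 8 bp
  144→161: 17 bp
  161→4 (wrap): 163-161+4 = 6 bp

[5,6,8,9,10,11,11,12,12,14,15,16,17,17]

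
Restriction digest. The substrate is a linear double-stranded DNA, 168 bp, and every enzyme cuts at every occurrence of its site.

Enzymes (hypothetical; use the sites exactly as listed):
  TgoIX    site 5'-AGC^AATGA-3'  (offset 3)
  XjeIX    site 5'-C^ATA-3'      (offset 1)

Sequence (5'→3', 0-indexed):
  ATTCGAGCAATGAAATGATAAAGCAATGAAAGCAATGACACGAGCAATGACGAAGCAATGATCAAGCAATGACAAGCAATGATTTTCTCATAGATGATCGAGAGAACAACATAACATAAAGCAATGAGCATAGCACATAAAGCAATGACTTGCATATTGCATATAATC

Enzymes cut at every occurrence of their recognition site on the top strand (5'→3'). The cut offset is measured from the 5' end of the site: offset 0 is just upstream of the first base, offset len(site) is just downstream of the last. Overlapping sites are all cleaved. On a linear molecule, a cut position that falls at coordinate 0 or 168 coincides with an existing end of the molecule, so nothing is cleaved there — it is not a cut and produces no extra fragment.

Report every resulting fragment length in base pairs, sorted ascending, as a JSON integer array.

[5,7,7,7,7,7,8,8,9,10,10,11,11,12,12,16,21]

Per-enzyme occurrences:
  TgoIX (AGCAATGA, off=3): starts [5, 21, 30, 42, 53, 64, 74, 119, 140] → cuts [8, 24, 33, 45, 56, 67, 77, 122, 143]
  XjeIX (CATA, off=1): starts [88, 109, 114, 128, 135, 152, 159] → cuts [89, 110, 115, 129, 136, 153, 160]

All cut coordinates (distinct, sorted): [8, 24, 33, 45, 56, 67, 77, 89, 110, 115, 122, 129, 136, 143, 153, 160]

Fragment lengths:
  [0,8): 8 bp
  [8,24): 16 bp
  [24,33): 9 bp
  [33,45): 12 bp
  [45,56): 11 bp
  [56,67): 11 bp
  [67,77): 10 bp
  [77,89): 12 bp
  [89,110): 21 bp
  [110,115): 5 bp
  [115,122): 7 bp
  [122,129): 7 bp
  [129,136): 7 bp
  [136,143): 7 bp
  [143,153): 10 bp
  [153,160): 7 bp
  [160,168): 8 bp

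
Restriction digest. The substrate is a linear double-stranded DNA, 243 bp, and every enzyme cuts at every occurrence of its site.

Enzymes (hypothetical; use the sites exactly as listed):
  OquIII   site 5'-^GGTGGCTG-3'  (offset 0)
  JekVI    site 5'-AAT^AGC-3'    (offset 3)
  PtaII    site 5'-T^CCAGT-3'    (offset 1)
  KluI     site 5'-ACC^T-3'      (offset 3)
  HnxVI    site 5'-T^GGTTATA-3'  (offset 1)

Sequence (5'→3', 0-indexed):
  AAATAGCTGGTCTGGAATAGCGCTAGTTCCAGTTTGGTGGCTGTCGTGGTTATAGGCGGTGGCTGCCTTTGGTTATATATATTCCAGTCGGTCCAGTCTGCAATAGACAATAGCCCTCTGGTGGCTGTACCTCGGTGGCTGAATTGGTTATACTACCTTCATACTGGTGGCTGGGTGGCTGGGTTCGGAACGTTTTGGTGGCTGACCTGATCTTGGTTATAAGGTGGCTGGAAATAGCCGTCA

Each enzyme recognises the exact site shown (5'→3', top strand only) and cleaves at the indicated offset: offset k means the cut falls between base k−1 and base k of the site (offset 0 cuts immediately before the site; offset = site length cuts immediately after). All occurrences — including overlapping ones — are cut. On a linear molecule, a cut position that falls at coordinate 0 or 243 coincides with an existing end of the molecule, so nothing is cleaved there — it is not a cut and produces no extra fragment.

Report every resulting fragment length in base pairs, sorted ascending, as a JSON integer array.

[2,4,7,7,8,8,8,8,8,9,10,10,11,12,12,12,12,13,13,13,14,19,23]

Scan for sites:
  OquIII GGTGGCTG/0: at [35, 57, 119, 133, 165, 173, 196, 222] ⇒ [35, 57, 119, 133, 165, 173, 196, 222]
  JekVI AATAGC/3: at [1, 15, 108, 232] ⇒ [4, 18, 111, 235]
  PtaII TCCAGT/1: at [27, 82, 91] ⇒ [28, 83, 92]
  KluI ACCT/3: at [128, 154, 204] ⇒ [131, 157, 207]
  HnxVI TGGTTATA/1: at [46, 69, 144, 213] ⇒ [47, 70, 145, 214]

Pooled cuts: [4, 18, 28, 35, 47, 57, 70, 83, 92, 111, 119, 131, 133, 145, 157, 165, 173, 196, 207, 214, 222, 235]

Fragment lengths:
  [0,4): 4 bp
  [4,18): 14 bp
  [18,28): 10 bp
  [28,35): 7 bp
  [35,47): 12 bp
  [47,57): 10 bp
  [57,70): 13 bp
  [70,83): 13 bp
  [83,92): 9 bp
  [92,111): 19 bp
  [111,119): 8 bp
  [119,131): 12 bp
  [131,133): 2 bp
  [133,145): 12 bp
  [145,157): 12 bp
  [157,165): 8 bp
  [165,173): 8 bp
  [173,196): 23 bp
  [196,207): 11 bp
  [207,214): 7 bp
  [214,222): 8 bp
  [222,235): 13 bp
  [235,243): 8 bp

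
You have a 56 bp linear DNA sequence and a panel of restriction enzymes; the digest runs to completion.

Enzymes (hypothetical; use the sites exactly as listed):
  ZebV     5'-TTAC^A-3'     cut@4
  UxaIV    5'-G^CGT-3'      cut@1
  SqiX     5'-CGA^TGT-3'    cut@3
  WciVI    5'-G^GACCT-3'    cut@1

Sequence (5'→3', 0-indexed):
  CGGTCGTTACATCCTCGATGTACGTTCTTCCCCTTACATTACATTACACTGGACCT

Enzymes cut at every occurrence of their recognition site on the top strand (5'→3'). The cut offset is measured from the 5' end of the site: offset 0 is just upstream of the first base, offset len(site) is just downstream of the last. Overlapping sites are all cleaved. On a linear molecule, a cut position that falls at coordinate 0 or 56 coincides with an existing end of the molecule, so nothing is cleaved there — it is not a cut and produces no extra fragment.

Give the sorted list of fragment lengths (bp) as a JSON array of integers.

[4,5,5,5,8,10,19]

Scan for sites:
  ZebV TTACA/4: at [6, 33, 38, 43] ⇒ [10, 37, 42, 47]
  UxaIV (GCGT, off=1): no sites
  SqiX CGATGT/3: at [15] ⇒ [18]
  WciVI GGACCT/1: at [50] ⇒ [51]

All cut coordinates (distinct, sorted): [10, 18, 37, 42, 47, 51]

Fragment lengths:
  [0,10): 10 bp
  [10,18): 8 bp
  [18,37): 19 bp
  [37,42): 5 bp
  [42,47): 5 bp
  [47,51): 4 bp
  [51,56): 5 bp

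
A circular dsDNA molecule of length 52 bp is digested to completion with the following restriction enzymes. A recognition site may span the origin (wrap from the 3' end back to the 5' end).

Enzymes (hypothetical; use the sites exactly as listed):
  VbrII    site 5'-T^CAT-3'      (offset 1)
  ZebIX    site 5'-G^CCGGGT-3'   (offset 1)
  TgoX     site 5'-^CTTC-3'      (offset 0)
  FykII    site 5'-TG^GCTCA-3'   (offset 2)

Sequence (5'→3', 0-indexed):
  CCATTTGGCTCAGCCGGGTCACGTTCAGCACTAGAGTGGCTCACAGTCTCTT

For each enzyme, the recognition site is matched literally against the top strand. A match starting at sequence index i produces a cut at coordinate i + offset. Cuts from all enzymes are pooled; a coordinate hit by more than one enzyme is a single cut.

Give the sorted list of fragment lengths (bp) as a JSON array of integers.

Scan for sites:
  VbrII (TCAT, off=1): no sites
  ZebIX (GCCGGGT, off=1): starts [12] → cuts [13]
  TgoX (CTTC, off=0): starts [49] → cuts [49]
  FykII (TGGCTCA, off=2): starts [5, 36] → cuts [7, 38]

Pooled cuts: [7, 13, 38, 49]

Fragment lengths:
  7→13: 6 bp
  13→38: 25 bp
  38→49: 11 bp
  49→7 (wrap): 52-49+7 = 10 bp

[6,10,11,25]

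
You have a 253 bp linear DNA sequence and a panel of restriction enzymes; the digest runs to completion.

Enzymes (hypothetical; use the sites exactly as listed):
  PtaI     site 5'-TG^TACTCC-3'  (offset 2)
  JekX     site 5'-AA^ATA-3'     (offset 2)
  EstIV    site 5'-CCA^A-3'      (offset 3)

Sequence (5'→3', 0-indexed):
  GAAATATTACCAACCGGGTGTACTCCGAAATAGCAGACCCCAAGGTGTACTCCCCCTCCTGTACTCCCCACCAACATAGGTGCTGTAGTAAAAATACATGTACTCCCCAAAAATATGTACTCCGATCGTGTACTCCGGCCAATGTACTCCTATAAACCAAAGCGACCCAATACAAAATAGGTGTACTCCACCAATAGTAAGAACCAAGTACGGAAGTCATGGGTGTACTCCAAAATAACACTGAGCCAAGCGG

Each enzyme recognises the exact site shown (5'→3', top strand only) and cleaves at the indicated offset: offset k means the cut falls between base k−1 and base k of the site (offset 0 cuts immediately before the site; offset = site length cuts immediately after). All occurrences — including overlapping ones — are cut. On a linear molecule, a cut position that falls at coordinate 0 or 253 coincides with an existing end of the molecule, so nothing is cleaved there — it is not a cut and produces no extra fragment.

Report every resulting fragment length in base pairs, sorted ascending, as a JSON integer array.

Site scan:
  PtaI (TGTACTCC, off=2): starts [18, 45, 59, 98, 115, 128, 142, 181, 223] → cuts [20, 47, 61, 100, 117, 130, 144, 183, 225]
  JekX (AAATA, off=2): starts [1, 27, 91, 110, 174, 232] → cuts [3, 29, 93, 112, 176, 234]
  EstIV (CCAA, off=3): starts [9, 39, 70, 106, 138, 156, 166, 190, 203, 229, 245] → cuts [12, 42, 73, 109, 141, 159, 169, 193, 206, 232, 248]

Pooled cuts: [3, 12, 20, 29, 42, 47, 61, 73, 93, 100, 109, 112, 117, 130, 141, 144, 159, 169, 176, 183, 193, 206, 225, 232, 234, 248]

Fragments:
  [0,3): 3 bp
  [3,12): 9 bp
  [12,20): 8 bp
  [20,29): 9 bp
  [29,42): 13 bp
  [42,47): 5 bp
  [47,61): 14 bp
  [61,73): 12 bp
  [73,93): 20 bp
  [93,100): 7 bp
  [100,109): 9 bp
  [109,112): 3 bp
  [112,117): 5 bp
  [117,130): 13 bp
  [130,141): 11 bp
  [141,144): 3 bp
  [144,159): 15 bp
  [159,169): 10 bp
  [169,176): 7 bp
  [176,183): 7 bp
  [183,193): 10 bp
  [193,206): 13 bp
  [206,225): 19 bp
  [225,232): 7 bp
  [232,234): 2 bp
  [234,248): 14 bp
  [248,253): 5 bp

[2,3,3,3,5,5,5,7,7,7,7,8,9,9,9,10,10,11,12,13,13,13,14,14,15,19,20]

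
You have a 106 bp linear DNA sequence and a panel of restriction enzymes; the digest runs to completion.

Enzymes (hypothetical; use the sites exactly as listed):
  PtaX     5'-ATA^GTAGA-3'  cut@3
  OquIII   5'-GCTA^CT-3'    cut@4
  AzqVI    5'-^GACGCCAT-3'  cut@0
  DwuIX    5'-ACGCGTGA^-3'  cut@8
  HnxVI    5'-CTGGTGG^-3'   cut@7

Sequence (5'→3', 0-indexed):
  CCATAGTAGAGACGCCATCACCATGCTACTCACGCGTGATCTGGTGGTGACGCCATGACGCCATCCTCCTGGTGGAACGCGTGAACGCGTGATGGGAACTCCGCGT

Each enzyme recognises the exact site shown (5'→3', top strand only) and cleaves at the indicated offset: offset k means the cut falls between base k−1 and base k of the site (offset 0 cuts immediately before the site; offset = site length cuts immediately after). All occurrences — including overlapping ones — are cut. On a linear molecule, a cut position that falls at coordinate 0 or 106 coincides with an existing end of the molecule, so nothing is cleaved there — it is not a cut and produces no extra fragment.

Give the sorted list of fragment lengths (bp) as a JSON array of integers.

[1,5,5,8,8,8,9,11,14,18,19]

Site scan:
  PtaX (ATAGTAGA, off=3): starts [2] → cuts [5]
  OquIII (GCTACT, off=4): starts [24] → cuts [28]
  AzqVI (GACGCCAT, off=0): starts [10, 48, 56] → cuts [10, 48, 56]
  DwuIX (ACGCGTGA, off=8): starts [31, 76, 84] → cuts [39, 84, 92]
  HnxVI (CTGGTGG, off=7): starts [40, 68] → cuts [47, 75]

All cut coordinates (distinct, sorted): [5, 10, 28, 39, 47, 48, 56, 75, 84, 92]

Fragments:
  [0,5): 5 bp
  [5,10): 5 bp
  [10,28): 18 bp
  [28,39): 11 bp
  [39,47): 8 bp
  [47,48): 1 bp
  [48,56): 8 bp
  [56,75): 19 bp
  [75,84): 9 bp
  [84,92): 8 bp
  [92,106): 14 bp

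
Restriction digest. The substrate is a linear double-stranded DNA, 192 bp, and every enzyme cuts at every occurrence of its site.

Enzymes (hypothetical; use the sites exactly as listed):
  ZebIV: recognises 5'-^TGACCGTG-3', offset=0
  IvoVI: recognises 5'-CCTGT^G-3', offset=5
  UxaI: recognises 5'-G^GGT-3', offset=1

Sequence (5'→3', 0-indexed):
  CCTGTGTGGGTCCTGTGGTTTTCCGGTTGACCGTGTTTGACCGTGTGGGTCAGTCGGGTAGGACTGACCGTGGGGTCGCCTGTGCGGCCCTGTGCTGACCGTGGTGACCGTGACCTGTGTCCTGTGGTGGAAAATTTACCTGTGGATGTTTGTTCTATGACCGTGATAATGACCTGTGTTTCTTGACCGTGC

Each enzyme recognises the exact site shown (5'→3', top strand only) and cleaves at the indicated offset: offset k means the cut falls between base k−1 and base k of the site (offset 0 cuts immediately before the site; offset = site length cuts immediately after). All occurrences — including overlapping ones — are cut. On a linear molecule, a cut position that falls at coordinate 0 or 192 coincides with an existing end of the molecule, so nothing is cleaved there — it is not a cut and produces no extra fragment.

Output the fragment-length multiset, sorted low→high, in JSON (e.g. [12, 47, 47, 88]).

[2,3,5,6,7,8,8,9,9,9,9,10,10,10,10,11,14,14,18,20]

Site scan:
  ZebIV (TGACCGTG, off=0): starts [27, 37, 64, 95, 104, 157, 183] → cuts [27, 37, 64, 95, 104, 157, 183]
  IvoVI (CCTGTG, off=5): starts [0, 11, 78, 88, 113, 120, 138, 172] → cuts [5, 16, 83, 93, 118, 125, 143, 177]
  UxaI (GGGT, off=1): starts [7, 46, 55, 72] → cuts [8, 47, 56, 73]

All cut coordinates (distinct, sorted): [5, 8, 16, 27, 37, 47, 56, 64, 73, 83, 93, 95, 104, 118, 125, 143, 157, 177, 183]

Fragment lengths:
  [0,5): 5 bp
  [5,8): 3 bp
  [8,16): 8 bp
  [16,27): 11 bp
  [27,37): 10 bp
  [37,47): 10 bp
  [47,56): 9 bp
  [56,64): 8 bp
  [64,73): 9 bp
  [73,83): 10 bp
  [83,93): 10 bp
  [93,95): 2 bp
  [95,104): 9 bp
  [104,118): 14 bp
  [118,125): 7 bp
  [125,143): 18 bp
  [143,157): 14 bp
  [157,177): 20 bp
  [177,183): 6 bp
  [183,192): 9 bp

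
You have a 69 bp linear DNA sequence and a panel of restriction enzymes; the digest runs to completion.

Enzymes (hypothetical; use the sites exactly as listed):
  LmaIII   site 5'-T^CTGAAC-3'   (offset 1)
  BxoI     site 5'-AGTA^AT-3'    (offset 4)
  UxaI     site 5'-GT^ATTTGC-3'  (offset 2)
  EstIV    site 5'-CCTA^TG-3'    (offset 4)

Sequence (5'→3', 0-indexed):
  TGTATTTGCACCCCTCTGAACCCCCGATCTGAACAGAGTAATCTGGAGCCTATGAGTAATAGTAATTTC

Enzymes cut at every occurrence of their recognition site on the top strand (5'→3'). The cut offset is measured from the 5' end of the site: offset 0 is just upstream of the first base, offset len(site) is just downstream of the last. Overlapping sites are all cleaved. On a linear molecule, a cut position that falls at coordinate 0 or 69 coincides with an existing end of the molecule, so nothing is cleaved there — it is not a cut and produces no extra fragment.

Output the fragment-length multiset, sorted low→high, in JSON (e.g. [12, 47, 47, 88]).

Scan for sites:
  LmaIII TCTGAAC/1: at [14, 27] ⇒ [15, 28]
  BxoI AGTAAT/4: at [36, 54, 60] ⇒ [40, 58, 64]
  UxaI GTATTTGC/2: at [1] ⇒ [3]
  EstIV CCTATG/4: at [48] ⇒ [52]

All cut coordinates (distinct, sorted): [3, 15, 28, 40, 52, 58, 64]

Fragments:
  [0,3): 3 bp
  [3,15): 12 bp
  [15,28): 13 bp
  [28,40): 12 bp
  [40,52): 12 bp
  [52,58): 6 bp
  [58,64): 6 bp
  [64,69): 5 bp

[3,5,6,6,12,12,12,13]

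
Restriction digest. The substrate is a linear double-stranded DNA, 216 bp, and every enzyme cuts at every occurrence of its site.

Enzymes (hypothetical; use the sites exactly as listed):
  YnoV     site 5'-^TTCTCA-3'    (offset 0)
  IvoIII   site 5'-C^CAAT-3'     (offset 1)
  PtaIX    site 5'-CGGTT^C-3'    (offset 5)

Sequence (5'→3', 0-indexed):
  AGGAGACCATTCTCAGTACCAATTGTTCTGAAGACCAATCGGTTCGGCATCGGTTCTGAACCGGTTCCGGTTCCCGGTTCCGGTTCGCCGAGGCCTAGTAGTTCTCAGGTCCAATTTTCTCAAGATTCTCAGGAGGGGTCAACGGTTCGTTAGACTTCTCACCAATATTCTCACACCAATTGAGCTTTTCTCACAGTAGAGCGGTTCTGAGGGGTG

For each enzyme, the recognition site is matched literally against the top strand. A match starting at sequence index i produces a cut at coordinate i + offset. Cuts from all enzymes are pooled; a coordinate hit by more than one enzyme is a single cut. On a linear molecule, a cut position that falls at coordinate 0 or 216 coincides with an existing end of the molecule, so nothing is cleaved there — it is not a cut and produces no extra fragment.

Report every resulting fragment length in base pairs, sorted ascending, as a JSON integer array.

Scan for sites:
  YnoV TTCTCA/0: at [9, 101, 116, 125, 155, 167, 187] ⇒ [9, 101, 116, 125, 155, 167, 187]
  IvoIII CCAAT/1: at [18, 34, 110, 161, 175] ⇒ [19, 35, 111, 162, 176]
  PtaIX CGGTTC/5: at [39, 50, 61, 67, 74, 80, 142, 201] ⇒ [44, 55, 66, 72, 79, 85, 147, 206]

Pooled cuts: [9, 19, 35, 44, 55, 66, 72, 79, 85, 101, 111, 116, 125, 147, 155, 162, 167, 176, 187, 206]

Fragments:
  [0,9): 9 bp
  [9,19): 10 bp
  [19,35): 16 bp
  [35,44): 9 bp
  [44,55): 11 bp
  [55,66): 11 bp
  [66,72): 6 bp
  [72,79): 7 bp
  [79,85): 6 bp
  [85,101): 16 bp
  [101,111): 10 bp
  [111,116): 5 bp
  [116,125): 9 bp
  [125,147): 22 bp
  [147,155): 8 bp
  [155,162): 7 bp
  [162,167): 5 bp
  [167,176): 9 bp
  [176,187): 11 bp
  [187,206): 19 bp
  [206,216): 10 bp

[5,5,6,6,7,7,8,9,9,9,9,10,10,10,11,11,11,16,16,19,22]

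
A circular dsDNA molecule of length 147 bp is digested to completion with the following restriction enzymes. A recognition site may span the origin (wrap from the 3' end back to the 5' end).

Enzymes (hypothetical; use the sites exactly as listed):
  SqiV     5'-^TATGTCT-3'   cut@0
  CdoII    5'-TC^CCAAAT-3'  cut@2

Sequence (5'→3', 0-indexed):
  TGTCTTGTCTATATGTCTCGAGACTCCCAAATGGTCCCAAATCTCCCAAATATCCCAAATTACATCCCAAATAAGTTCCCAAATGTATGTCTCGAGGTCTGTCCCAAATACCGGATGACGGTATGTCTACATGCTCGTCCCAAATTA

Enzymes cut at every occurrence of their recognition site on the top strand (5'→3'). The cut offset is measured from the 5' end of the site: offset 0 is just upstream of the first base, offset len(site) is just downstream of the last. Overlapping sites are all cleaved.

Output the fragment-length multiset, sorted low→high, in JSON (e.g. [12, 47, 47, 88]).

Per-enzyme occurrences:
  SqiV (TATGTCT, off=0): starts [11, 85, 121, 145] → cuts [11, 85, 121, 145]
  CdoII (TCCCAAAT, off=2): starts [24, 34, 43, 52, 64, 76, 101, 137] → cuts [26, 36, 45, 54, 66, 78, 103, 139]

All cut coordinates (distinct, sorted): [11, 26, 36, 45, 54, 66, 78, 85, 103, 121, 139, 145]

Fragment lengths:
  11→26: 15 bp
  26→36: 10 bp
  36→45: 9 bp
  45→54: 9 bp
  54→66: 12 bp
  66→78: 12 bp
  78→85: 7 bp
  85→103: 18 bp
  103→121: 18 bp
  121→139: 18 bp
  139→145: 6 bp
  145→11 (wrap): 147-145+11 = 13 bp

[6,7,9,9,10,12,12,13,15,18,18,18]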